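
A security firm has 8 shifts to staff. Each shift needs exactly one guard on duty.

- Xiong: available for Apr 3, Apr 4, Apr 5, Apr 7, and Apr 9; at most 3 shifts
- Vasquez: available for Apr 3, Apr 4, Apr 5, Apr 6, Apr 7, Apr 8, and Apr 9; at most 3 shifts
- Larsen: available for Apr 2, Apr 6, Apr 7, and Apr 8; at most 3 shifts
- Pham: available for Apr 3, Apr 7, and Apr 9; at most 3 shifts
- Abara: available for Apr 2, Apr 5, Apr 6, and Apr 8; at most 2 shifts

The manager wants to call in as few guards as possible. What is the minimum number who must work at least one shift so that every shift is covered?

8 slots to fill and no one can take more than 3, so at least ⌈8/3⌉ = 3 guards are needed.
Xiong, Vasquez, and Larsen alone can cover everything: Apr 2→Larsen, Apr 3→Xiong, Apr 4→Xiong, Apr 5→Xiong, Apr 6→Vasquez, Apr 7→Larsen, Apr 8→Vasquez, Apr 9→Vasquez.

3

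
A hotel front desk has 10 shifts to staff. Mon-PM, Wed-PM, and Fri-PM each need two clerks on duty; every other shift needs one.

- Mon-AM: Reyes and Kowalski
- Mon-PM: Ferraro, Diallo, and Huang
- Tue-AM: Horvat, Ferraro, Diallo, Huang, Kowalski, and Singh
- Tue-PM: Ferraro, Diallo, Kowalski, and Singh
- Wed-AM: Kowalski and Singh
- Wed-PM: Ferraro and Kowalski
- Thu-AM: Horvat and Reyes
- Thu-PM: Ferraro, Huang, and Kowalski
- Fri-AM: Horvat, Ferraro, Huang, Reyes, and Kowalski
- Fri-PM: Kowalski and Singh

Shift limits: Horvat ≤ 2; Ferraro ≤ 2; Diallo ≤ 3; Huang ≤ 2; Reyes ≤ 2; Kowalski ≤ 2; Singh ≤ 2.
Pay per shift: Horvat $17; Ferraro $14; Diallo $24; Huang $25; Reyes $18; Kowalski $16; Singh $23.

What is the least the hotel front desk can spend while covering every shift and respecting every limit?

Wed-PM can only be covered by Ferraro and Kowalski, so that assignment is forced.
Fri-PM can only be covered by Kowalski and Singh, so that assignment is forced.
Picking the cheapest available clerk for each shift independently would cost $212, but that ignores the shift limits.
An optimal schedule: Mon-AM→Reyes, Mon-PM→Ferraro+Diallo, Tue-AM→Horvat, Tue-PM→Diallo, Wed-AM→Singh, Wed-PM→Ferraro+Kowalski, Thu-AM→Horvat, Thu-PM→Huang, Fri-AM→Reyes, Fri-PM→Kowalski+Singh.
Total: 18 + 14 + 24 + 17 + 24 + 23 + 14 + 16 + 17 + 25 + 18 + 16 + 23 = $249.

$249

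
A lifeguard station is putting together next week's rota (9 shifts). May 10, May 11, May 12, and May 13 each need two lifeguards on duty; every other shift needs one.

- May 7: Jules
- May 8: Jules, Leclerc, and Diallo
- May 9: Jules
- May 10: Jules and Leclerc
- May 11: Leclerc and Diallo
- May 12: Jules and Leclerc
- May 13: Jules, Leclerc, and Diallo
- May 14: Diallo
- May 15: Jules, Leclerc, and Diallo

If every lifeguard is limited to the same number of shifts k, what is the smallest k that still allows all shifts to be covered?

With 3 lifeguards and 13 worker-slots to fill, someone must work at least ⌈13/3⌉ = 5 shifts, so k ≥ 5.
k = 5 works: May 7→Jules, May 8→Jules, May 9→Jules, May 10→Jules+Leclerc, May 11→Leclerc+Diallo, May 12→Jules+Leclerc, May 13→Leclerc+Diallo, May 14→Diallo, May 15→Leclerc.
Loads: Jules 5, Leclerc 5, Diallo 3 — all ≤ 5.

5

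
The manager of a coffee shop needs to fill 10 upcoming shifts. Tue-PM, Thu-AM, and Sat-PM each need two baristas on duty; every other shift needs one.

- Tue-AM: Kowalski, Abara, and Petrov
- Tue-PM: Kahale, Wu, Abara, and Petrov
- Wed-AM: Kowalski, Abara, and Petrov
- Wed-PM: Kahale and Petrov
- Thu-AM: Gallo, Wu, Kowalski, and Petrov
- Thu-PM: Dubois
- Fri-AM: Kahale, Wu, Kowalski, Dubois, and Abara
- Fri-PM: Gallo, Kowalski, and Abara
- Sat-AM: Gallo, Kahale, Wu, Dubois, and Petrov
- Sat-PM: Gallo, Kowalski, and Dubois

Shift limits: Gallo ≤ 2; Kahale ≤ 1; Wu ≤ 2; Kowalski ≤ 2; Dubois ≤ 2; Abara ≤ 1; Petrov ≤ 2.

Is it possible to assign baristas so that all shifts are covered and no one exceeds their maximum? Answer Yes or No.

Total capacity is 2+1+2+2+2+1+2 = 12 but 13 worker-slots are needed — infeasible.

No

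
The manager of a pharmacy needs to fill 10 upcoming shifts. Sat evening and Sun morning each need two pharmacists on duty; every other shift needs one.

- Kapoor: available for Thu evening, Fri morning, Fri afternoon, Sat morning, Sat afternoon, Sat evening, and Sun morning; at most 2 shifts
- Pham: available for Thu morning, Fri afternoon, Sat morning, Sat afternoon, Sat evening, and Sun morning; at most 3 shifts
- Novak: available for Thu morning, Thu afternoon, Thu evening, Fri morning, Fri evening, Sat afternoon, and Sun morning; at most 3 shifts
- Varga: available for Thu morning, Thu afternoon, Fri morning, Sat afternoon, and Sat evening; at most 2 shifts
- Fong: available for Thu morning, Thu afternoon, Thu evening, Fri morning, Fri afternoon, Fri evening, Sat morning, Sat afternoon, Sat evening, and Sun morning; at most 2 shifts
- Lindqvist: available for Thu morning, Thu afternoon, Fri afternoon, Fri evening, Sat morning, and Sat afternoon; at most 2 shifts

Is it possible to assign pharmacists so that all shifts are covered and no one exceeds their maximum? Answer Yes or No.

One valid schedule: Thu morning→Pham, Thu afternoon→Novak, Thu evening→Kapoor, Fri morning→Kapoor, Fri afternoon→Pham, Fri evening→Novak, Sat morning→Pham, Sat afternoon→Varga, Sat evening→Varga+Fong, Sun morning→Novak+Fong.
Loads: Kapoor 2/2, Pham 3/3, Novak 3/3, Varga 2/2, Fong 2/2, Lindqvist 0/2 — all within limits.

Yes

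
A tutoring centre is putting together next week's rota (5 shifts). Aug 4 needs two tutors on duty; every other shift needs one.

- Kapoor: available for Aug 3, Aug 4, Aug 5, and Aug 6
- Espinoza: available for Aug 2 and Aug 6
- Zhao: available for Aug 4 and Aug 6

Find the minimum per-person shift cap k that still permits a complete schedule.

3

With 3 tutors and 6 worker-slots to fill, someone must work at least ⌈6/3⌉ = 2 shifts, so k ≥ 2.
k = 2 fails: Shifts {Aug 3, Aug 4, Aug 5} need 4 worker-slots in total, but the tutors available for any of those shifts (Kapoor and Zhao) can supply at most 3 among them. So no valid schedule exists.
k = 3 works: Aug 2→Espinoza, Aug 3→Kapoor, Aug 4→Kapoor+Zhao, Aug 5→Kapoor, Aug 6→Espinoza.
Loads: Kapoor 3, Espinoza 2, Zhao 1 — all ≤ 3.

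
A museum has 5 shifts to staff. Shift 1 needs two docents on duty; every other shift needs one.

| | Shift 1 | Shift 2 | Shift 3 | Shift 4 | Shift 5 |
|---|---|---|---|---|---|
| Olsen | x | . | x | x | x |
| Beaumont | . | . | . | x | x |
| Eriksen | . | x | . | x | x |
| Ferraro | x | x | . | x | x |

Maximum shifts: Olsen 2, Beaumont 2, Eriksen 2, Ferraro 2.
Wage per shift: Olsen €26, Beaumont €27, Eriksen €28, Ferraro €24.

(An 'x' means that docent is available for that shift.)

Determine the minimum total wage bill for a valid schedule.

€154

Shift 1 can only be covered by Olsen and Ferraro, so that assignment is forced.
Shift 3 can only be covered by Olsen, so that assignment is forced.
Picking the cheapest available docent for each shift independently would cost €148, but that ignores the shift limits.
An optimal schedule: Shift 1→Ferraro+Olsen, Shift 2→Ferraro, Shift 3→Olsen, Shift 4→Beaumont, Shift 5→Beaumont.
Total: 24 + 26 + 24 + 26 + 27 + 27 = €154.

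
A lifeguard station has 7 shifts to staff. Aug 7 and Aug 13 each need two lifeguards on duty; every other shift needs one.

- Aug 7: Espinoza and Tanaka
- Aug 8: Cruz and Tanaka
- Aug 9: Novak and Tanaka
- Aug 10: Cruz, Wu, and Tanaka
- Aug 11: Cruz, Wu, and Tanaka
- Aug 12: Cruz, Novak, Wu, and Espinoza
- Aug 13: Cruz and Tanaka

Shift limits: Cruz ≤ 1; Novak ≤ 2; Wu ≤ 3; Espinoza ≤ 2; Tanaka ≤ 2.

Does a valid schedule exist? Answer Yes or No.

No

Total capacity is 10 and 9 slots are needed, so capacity alone doesn't rule it out.
Shifts {Aug 7, Aug 8, Aug 13} need 5 worker-slots in total, but the lifeguards available for any of those shifts (Cruz, Espinoza, and Tanaka) can supply at most 4 among them. So no valid schedule exists.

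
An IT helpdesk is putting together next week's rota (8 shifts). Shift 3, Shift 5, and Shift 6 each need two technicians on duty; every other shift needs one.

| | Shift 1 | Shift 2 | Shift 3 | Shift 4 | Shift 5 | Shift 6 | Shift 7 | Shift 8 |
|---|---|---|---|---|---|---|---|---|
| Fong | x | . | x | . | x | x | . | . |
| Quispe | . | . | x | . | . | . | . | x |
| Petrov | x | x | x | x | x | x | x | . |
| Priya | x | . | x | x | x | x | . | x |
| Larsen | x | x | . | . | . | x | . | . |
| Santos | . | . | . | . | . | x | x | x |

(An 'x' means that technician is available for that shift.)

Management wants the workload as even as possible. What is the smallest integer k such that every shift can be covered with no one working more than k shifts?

2

With 6 technicians and 11 worker-slots to fill, someone must work at least ⌈11/6⌉ = 2 shifts, so k ≥ 2.
k = 2 works: Shift 1→Fong, Shift 2→Petrov, Shift 3→Quispe+Priya, Shift 4→Petrov, Shift 5→Fong+Priya, Shift 6→Larsen+Santos, Shift 7→Santos, Shift 8→Quispe.
Loads: Fong 2, Quispe 2, Petrov 2, Priya 2, Larsen 1, Santos 2 — all ≤ 2.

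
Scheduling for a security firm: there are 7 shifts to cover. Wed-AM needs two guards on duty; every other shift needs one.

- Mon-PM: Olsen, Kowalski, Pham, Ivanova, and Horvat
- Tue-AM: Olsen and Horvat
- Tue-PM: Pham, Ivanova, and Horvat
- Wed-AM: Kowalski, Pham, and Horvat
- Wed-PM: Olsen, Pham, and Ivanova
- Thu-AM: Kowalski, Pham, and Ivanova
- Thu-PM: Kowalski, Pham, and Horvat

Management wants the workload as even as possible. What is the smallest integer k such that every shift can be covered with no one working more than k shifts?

With 5 guards and 8 worker-slots to fill, someone must work at least ⌈8/5⌉ = 2 shifts, so k ≥ 2.
k = 2 works: Mon-PM→Ivanova, Tue-AM→Olsen, Tue-PM→Pham, Wed-AM→Kowalski+Pham, Wed-PM→Olsen, Thu-AM→Kowalski, Thu-PM→Horvat.
Loads: Olsen 2, Kowalski 2, Pham 2, Ivanova 1, Horvat 1 — all ≤ 2.

2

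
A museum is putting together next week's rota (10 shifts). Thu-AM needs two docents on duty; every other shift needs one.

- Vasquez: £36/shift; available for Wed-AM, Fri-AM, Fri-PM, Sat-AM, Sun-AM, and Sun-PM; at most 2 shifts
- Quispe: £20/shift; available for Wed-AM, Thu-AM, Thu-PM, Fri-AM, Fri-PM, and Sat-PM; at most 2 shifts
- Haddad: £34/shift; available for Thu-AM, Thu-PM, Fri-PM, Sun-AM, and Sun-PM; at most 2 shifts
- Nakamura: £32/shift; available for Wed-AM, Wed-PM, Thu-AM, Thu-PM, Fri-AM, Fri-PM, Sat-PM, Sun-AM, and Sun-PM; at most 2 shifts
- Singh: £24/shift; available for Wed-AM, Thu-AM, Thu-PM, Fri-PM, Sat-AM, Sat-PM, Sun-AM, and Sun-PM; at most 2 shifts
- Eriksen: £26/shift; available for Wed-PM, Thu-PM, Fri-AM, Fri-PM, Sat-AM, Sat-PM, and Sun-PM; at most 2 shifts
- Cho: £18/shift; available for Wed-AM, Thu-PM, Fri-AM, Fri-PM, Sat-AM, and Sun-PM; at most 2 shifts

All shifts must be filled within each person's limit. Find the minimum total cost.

£274

Picking the cheapest available docent for each shift independently would cost £222, but that ignores the shift limits.
An optimal schedule: Wed-AM→Cho, Wed-PM→Eriksen, Thu-AM→Singh+Nakamura, Thu-PM→Eriksen, Fri-AM→Quispe, Fri-PM→Haddad, Sat-AM→Cho, Sat-PM→Quispe, Sun-AM→Singh, Sun-PM→Nakamura.
Total: 18 + 26 + 24 + 32 + 26 + 20 + 34 + 18 + 20 + 24 + 32 = £274.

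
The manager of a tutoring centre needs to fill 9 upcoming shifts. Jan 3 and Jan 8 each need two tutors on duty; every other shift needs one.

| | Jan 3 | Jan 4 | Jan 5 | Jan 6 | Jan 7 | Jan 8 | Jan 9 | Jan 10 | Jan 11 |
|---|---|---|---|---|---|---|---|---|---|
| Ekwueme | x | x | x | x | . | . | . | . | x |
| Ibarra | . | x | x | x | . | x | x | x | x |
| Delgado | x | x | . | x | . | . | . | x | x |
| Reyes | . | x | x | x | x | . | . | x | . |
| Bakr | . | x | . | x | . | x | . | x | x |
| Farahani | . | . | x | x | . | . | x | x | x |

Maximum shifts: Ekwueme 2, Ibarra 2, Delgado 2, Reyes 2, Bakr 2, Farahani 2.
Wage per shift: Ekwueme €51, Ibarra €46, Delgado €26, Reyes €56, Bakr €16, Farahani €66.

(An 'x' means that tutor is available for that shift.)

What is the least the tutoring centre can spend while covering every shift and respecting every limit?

Jan 3 can only be covered by Ekwueme and Delgado, so that assignment is forced.
Jan 7 can only be covered by Reyes, so that assignment is forced.
Jan 8 can only be covered by Ibarra and Bakr, so that assignment is forced.
Picking the cheapest available tutor for each shift independently would cost €351, but that ignores the shift limits.
An optimal schedule: Jan 3→Ekwueme+Delgado, Jan 4→Delgado, Jan 5→Ekwueme, Jan 6→Farahani, Jan 7→Reyes, Jan 8→Ibarra+Bakr, Jan 9→Ibarra, Jan 10→Reyes, Jan 11→Bakr.
Total: 51 + 26 + 26 + 51 + 66 + 56 + 46 + 16 + 46 + 56 + 16 = €456.

€456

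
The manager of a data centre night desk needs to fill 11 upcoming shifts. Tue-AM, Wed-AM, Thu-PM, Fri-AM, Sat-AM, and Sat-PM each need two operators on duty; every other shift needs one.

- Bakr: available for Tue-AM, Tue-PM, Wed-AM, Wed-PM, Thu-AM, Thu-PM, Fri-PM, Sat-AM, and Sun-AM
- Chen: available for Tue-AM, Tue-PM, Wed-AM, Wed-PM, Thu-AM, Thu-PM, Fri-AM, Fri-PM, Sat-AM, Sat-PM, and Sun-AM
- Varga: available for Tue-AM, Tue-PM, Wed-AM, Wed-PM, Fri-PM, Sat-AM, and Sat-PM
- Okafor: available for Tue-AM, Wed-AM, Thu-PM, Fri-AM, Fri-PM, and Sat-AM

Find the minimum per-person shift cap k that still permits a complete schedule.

With 4 operators and 17 worker-slots to fill, someone must work at least ⌈17/4⌉ = 5 shifts, so k ≥ 5.
k = 5 works: Tue-AM→Chen+Varga, Tue-PM→Bakr, Wed-AM→Varga+Okafor, Wed-PM→Bakr, Thu-AM→Bakr, Thu-PM→Bakr+Chen, Fri-AM→Chen+Okafor, Fri-PM→Chen, Sat-AM→Varga+Okafor, Sat-PM→Chen+Varga, Sun-AM→Bakr.
Loads: Bakr 5, Chen 5, Varga 4, Okafor 3 — all ≤ 5.

5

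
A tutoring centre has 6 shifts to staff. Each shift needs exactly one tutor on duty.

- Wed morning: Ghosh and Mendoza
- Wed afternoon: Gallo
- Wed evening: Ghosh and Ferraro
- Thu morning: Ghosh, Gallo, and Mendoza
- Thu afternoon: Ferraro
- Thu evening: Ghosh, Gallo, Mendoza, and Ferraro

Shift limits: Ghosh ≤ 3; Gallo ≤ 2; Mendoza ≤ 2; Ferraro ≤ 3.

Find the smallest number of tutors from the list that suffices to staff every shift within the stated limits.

6 slots to fill and no one can take more than 3, so at least ⌈6/3⌉ = 2 tutors are needed.
Shifts {Wed morning, Wed afternoon, Thu afternoon} need 3 slots, but among the tutors available for them (Ghosh, Gallo, Mendoza, and Ferraro) any 2 together supply at most 2. So 2 tutors are not enough.
Ghosh, Gallo, and Ferraro alone can cover everything: Wed morning→Ghosh, Wed afternoon→Gallo, Wed evening→Ghosh, Thu morning→Ghosh, Thu afternoon→Ferraro, Thu evening→Gallo.

3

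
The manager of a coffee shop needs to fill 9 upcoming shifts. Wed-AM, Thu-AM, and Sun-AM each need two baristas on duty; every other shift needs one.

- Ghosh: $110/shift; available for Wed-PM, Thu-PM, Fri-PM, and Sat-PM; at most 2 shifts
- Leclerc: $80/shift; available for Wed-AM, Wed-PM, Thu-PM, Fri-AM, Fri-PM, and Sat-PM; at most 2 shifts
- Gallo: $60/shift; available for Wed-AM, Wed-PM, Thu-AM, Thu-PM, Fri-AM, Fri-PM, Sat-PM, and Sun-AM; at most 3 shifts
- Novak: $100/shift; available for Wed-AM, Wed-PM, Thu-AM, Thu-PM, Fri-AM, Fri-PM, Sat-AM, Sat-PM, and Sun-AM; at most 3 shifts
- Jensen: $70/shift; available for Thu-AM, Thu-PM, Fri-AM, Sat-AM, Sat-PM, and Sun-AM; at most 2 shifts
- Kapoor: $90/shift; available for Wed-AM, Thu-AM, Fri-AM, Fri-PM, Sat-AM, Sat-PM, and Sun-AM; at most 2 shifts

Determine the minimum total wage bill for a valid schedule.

$960

Picking the cheapest available barista for each shift independently would cost $770, but that ignores the shift limits.
An optimal schedule: Wed-AM→Leclerc+Kapoor, Wed-PM→Gallo, Thu-AM→Jensen+Novak, Thu-PM→Gallo, Fri-AM→Gallo, Fri-PM→Leclerc, Sat-AM→Jensen, Sat-PM→Novak, Sun-AM→Kapoor+Novak.
Total: 80 + 90 + 60 + 70 + 100 + 60 + 60 + 80 + 70 + 100 + 90 + 100 = $960.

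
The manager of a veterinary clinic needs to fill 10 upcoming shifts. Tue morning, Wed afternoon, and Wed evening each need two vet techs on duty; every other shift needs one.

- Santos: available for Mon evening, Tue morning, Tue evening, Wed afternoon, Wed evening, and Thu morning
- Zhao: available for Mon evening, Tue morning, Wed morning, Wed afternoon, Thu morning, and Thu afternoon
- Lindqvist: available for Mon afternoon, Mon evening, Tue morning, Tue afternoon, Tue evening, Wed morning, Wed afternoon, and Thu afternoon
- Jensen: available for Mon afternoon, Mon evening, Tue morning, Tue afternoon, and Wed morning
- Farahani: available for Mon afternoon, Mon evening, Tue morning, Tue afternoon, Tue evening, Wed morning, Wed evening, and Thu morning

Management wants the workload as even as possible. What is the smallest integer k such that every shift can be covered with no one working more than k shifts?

With 5 vet techs and 13 worker-slots to fill, someone must work at least ⌈13/5⌉ = 3 shifts, so k ≥ 3.
k = 3 works: Mon afternoon→Lindqvist, Mon evening→Jensen, Tue morning→Jensen+Farahani, Tue afternoon→Lindqvist, Tue evening→Santos, Wed morning→Lindqvist, Wed afternoon→Santos+Zhao, Wed evening→Santos+Farahani, Thu morning→Zhao, Thu afternoon→Zhao.
Loads: Santos 3, Zhao 3, Lindqvist 3, Jensen 2, Farahani 2 — all ≤ 3.

3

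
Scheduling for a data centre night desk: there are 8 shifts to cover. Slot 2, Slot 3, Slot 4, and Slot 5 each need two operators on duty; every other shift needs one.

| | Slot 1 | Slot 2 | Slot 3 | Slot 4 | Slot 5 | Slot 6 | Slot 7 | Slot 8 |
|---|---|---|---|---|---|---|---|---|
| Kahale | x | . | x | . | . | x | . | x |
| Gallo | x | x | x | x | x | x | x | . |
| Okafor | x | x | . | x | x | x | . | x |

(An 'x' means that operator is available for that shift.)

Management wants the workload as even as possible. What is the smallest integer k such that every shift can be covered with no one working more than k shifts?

With 3 operators and 12 worker-slots to fill, someone must work at least ⌈12/3⌉ = 4 shifts, so k ≥ 4.
k = 4 fails: Shifts {Slot 2, Slot 3, Slot 4, Slot 5, Slot 7} need 9 worker-slots in total, but the operators available for any of those shifts (Kahale, Gallo, and Okafor) can supply at most 8 among them. So no valid schedule exists.
k = 5 works: Slot 1→Kahale, Slot 2→Gallo+Okafor, Slot 3→Kahale+Gallo, Slot 4→Gallo+Okafor, Slot 5→Gallo+Okafor, Slot 6→Kahale, Slot 7→Gallo, Slot 8→Kahale.
Loads: Kahale 4, Gallo 5, Okafor 3 — all ≤ 5.

5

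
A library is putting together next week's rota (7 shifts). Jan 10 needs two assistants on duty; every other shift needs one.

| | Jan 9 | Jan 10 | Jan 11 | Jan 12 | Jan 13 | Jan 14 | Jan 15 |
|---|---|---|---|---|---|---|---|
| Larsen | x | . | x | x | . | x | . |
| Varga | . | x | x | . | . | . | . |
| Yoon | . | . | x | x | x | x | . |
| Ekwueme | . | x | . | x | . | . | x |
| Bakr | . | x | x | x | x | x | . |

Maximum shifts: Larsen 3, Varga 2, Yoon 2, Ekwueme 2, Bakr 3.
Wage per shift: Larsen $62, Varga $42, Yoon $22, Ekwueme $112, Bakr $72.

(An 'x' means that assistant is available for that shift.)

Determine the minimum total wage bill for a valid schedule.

Jan 9 can only be covered by Larsen, so that assignment is forced.
Jan 15 can only be covered by Ekwueme, so that assignment is forced.
Picking the cheapest available assistant for each shift independently would cost $376, but that ignores the shift limits.
An optimal schedule: Jan 9→Larsen, Jan 10→Varga+Bakr, Jan 11→Varga, Jan 12→Larsen, Jan 13→Yoon, Jan 14→Yoon, Jan 15→Ekwueme.
Total: 62 + 42 + 72 + 42 + 62 + 22 + 22 + 112 = $436.

$436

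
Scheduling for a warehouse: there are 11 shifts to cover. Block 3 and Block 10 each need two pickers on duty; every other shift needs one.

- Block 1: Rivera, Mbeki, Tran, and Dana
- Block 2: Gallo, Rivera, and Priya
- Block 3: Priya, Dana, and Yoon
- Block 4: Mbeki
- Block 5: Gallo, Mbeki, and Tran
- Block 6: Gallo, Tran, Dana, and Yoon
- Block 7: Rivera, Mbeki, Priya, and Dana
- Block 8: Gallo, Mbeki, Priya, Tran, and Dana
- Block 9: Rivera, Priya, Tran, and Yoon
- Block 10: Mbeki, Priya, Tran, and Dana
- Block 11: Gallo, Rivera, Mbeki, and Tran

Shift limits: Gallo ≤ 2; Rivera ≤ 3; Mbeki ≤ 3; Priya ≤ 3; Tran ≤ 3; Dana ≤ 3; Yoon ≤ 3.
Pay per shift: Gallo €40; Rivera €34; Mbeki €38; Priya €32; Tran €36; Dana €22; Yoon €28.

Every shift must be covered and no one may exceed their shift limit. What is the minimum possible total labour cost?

Block 4 can only be covered by Mbeki, so that assignment is forced.
Picking the cheapest available picker for each shift independently would cost €360, but that ignores the shift limits.
An optimal schedule: Block 1→Dana, Block 2→Priya, Block 3→Dana+Yoon, Block 4→Mbeki, Block 5→Tran, Block 6→Yoon, Block 7→Rivera, Block 8→Priya, Block 9→Yoon, Block 10→Dana+Priya, Block 11→Rivera.
Total: 22 + 32 + 22 + 28 + 38 + 36 + 28 + 34 + 32 + 28 + 22 + 32 + 34 = €388.

€388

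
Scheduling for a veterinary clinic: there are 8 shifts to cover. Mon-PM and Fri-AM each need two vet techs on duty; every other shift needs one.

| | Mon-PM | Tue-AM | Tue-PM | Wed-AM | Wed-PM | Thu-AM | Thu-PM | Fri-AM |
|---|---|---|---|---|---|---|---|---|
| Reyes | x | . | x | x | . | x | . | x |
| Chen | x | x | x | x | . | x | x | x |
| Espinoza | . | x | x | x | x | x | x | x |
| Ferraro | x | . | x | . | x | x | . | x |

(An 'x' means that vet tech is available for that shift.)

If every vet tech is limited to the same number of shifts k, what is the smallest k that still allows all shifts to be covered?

3

With 4 vet techs and 10 worker-slots to fill, someone must work at least ⌈10/4⌉ = 3 shifts, so k ≥ 3.
k = 3 works: Mon-PM→Reyes+Chen, Tue-AM→Chen, Tue-PM→Reyes, Wed-AM→Reyes, Wed-PM→Espinoza, Thu-AM→Espinoza, Thu-PM→Chen, Fri-AM→Espinoza+Ferraro.
Loads: Reyes 3, Chen 3, Espinoza 3, Ferraro 1 — all ≤ 3.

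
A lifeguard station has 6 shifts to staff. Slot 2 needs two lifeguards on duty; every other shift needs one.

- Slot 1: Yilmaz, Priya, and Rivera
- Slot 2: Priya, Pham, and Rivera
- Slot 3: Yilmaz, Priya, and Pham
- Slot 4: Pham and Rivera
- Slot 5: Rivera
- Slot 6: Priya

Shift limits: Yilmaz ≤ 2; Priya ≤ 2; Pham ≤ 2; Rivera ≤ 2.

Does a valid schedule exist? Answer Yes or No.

Slot 5 can only be covered by Rivera, so that assignment is forced.
Slot 6 can only be covered by Priya, so that assignment is forced.
One valid schedule: Slot 1→Yilmaz, Slot 2→Priya+Pham, Slot 3→Yilmaz, Slot 4→Pham, Slot 5→Rivera, Slot 6→Priya.
Loads: Yilmaz 2/2, Priya 2/2, Pham 2/2, Rivera 1/2 — all within limits.

Yes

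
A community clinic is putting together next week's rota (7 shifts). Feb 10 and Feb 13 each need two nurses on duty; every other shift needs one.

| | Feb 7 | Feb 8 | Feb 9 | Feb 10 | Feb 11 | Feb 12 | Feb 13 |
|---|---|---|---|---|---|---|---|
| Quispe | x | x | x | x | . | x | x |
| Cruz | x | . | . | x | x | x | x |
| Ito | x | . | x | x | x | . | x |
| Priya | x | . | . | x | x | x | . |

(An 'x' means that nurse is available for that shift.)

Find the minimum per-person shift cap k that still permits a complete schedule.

3

With 4 nurses and 9 worker-slots to fill, someone must work at least ⌈9/4⌉ = 3 shifts, so k ≥ 3.
k = 3 works: Feb 7→Cruz, Feb 8→Quispe, Feb 9→Quispe, Feb 10→Ito+Priya, Feb 11→Cruz, Feb 12→Quispe, Feb 13→Cruz+Ito.
Loads: Quispe 3, Cruz 3, Ito 2, Priya 1 — all ≤ 3.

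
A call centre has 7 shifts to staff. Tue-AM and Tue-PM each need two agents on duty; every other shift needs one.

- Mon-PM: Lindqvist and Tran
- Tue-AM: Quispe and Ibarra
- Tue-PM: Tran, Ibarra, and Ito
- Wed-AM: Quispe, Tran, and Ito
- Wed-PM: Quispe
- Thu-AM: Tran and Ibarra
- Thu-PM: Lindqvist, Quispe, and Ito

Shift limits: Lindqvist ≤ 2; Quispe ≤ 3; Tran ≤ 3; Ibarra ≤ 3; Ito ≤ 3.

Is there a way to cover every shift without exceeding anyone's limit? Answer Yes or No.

Tue-AM can only be covered by Quispe and Ibarra, so that assignment is forced.
Wed-PM can only be covered by Quispe, so that assignment is forced.
One valid schedule: Mon-PM→Lindqvist, Tue-AM→Quispe+Ibarra, Tue-PM→Tran+Ibarra, Wed-AM→Quispe, Wed-PM→Quispe, Thu-AM→Tran, Thu-PM→Lindqvist.
Loads: Lindqvist 2/2, Quispe 3/3, Tran 2/3, Ibarra 2/3, Ito 0/3 — all within limits.

Yes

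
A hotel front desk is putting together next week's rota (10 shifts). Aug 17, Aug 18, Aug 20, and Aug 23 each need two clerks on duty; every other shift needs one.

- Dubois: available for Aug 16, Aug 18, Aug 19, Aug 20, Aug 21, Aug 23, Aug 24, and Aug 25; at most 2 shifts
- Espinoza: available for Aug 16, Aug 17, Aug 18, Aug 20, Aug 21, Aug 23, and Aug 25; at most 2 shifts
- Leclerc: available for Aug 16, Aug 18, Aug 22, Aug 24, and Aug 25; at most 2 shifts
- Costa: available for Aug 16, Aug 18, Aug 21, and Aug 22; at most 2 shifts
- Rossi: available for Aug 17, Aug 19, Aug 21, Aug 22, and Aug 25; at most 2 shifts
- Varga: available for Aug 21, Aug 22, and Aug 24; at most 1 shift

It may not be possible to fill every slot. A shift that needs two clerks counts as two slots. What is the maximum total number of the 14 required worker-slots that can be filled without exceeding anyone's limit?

11

Total capacity across all clerks is 2+2+2+2+2+1 = 11, and 14 slots are needed, so at most 11 can be filled.
An assignment achieving 11: Aug 16→Leclerc, Aug 17→Espinoza+Rossi, Aug 18→Costa, Aug 19→Dubois, Aug 20→Dubois+Espinoza, Aug 21→Varga, Aug 22→Costa, Aug 24→Leclerc, Aug 25→Rossi.
Loads: Dubois 2/2, Espinoza 2/2, Leclerc 2/2, Costa 2/2, Rossi 2/2, Varga 1/1.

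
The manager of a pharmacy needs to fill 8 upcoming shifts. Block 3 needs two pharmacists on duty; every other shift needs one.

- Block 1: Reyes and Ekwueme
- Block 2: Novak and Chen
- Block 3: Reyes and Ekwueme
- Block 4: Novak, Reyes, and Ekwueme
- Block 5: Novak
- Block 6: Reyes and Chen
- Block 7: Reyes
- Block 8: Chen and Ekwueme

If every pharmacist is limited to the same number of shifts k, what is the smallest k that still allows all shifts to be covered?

3

With 4 pharmacists and 9 worker-slots to fill, someone must work at least ⌈9/4⌉ = 3 shifts, so k ≥ 3.
k = 3 works: Block 1→Reyes, Block 2→Novak, Block 3→Reyes+Ekwueme, Block 4→Novak, Block 5→Novak, Block 6→Chen, Block 7→Reyes, Block 8→Chen.
Loads: Novak 3, Reyes 3, Chen 2, Ekwueme 1 — all ≤ 3.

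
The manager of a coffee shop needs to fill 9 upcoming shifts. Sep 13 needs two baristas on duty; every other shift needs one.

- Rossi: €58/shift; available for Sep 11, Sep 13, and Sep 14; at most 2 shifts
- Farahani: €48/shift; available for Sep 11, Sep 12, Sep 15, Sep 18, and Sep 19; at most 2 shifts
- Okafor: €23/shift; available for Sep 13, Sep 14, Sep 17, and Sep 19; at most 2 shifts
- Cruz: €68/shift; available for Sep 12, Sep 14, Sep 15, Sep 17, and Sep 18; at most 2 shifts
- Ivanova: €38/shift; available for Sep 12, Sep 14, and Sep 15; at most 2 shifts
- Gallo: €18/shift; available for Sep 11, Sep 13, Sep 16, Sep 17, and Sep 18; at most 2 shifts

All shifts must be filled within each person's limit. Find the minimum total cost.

Sep 16 can only be covered by Gallo, so that assignment is forced.
Picking the cheapest available barista for each shift independently would cost €235, but that ignores the shift limits.
An optimal schedule: Sep 11→Farahani, Sep 12→Ivanova, Sep 13→Gallo+Rossi, Sep 14→Rossi, Sep 15→Ivanova, Sep 16→Gallo, Sep 17→Okafor, Sep 18→Farahani, Sep 19→Okafor.
Total: 48 + 38 + 18 + 58 + 58 + 38 + 18 + 23 + 48 + 23 = €370.

€370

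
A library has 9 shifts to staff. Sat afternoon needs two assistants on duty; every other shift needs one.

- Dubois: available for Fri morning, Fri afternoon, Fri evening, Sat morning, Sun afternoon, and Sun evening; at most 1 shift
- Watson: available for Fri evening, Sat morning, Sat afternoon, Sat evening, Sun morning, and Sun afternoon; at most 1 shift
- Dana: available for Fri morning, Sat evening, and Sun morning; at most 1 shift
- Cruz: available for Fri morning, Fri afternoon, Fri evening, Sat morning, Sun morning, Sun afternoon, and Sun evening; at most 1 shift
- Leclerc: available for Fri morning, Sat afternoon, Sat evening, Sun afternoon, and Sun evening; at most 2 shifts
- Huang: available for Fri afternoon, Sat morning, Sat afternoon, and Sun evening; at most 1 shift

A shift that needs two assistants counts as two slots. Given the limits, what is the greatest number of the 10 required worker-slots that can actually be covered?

7

Total capacity across all assistants is 1+1+1+1+2+1 = 7, and 10 slots are needed, so at most 7 can be filled.
An assignment achieving 7: Fri morning→Leclerc, Fri afternoon→Dubois, Fri evening→Watson, Sat afternoon→Leclerc+Huang, Sat evening→Dana, Sun morning→Cruz.
Loads: Dubois 1/1, Watson 1/1, Dana 1/1, Cruz 1/1, Leclerc 2/2, Huang 1/1.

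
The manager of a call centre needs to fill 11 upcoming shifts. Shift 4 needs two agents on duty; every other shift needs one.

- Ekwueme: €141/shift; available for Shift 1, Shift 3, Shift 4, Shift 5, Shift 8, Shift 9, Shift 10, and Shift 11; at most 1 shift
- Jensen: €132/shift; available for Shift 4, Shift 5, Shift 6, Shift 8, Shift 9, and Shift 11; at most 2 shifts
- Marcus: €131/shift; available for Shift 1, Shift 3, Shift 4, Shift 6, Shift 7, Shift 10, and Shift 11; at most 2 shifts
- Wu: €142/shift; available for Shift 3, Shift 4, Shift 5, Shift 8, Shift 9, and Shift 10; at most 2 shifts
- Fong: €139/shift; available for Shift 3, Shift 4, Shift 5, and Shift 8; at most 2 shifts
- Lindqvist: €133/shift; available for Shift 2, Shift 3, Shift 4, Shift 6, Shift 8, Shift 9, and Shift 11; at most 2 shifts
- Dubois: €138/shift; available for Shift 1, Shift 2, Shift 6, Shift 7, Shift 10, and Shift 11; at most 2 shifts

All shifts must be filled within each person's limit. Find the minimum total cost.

Picking the cheapest available agent for each shift independently would cost €1578, but that ignores the shift limits.
An optimal schedule: Shift 1→Marcus, Shift 2→Lindqvist, Shift 3→Fong, Shift 4→Ekwueme+Wu, Shift 5→Jensen, Shift 6→Jensen, Shift 7→Marcus, Shift 8→Fong, Shift 9→Lindqvist, Shift 10→Dubois, Shift 11→Dubois.
Total: 131 + 133 + 139 + 141 + 142 + 132 + 132 + 131 + 139 + 133 + 138 + 138 = €1629.

€1629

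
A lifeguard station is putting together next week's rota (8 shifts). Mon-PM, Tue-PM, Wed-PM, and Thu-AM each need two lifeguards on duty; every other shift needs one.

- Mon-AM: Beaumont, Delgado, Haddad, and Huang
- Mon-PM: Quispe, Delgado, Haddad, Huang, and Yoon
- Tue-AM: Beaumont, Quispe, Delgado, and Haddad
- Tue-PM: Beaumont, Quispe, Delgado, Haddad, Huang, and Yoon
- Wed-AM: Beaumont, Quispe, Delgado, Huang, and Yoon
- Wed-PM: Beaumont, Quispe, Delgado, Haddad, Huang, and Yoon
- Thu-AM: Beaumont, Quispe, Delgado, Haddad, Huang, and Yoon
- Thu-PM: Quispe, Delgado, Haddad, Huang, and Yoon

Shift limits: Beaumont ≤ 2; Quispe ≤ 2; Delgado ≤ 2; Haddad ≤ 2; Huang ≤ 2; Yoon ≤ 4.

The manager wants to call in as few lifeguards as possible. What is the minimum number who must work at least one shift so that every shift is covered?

5

12 slots to fill and no one can take more than 4, so at least ⌈12/4⌉ = 3 lifeguards are needed.
Any 4 lifeguards together have capacity at most 4+2+2+2 = 10 < 12 slots, so 4 can never suffice.
Beaumont, Quispe, Delgado, Haddad, and Yoon alone can cover everything: Mon-AM→Beaumont, Mon-PM→Delgado+Yoon, Tue-AM→Beaumont, Tue-PM→Delgado+Yoon, Wed-AM→Quispe, Wed-PM→Haddad+Yoon, Thu-AM→Haddad+Yoon, Thu-PM→Quispe.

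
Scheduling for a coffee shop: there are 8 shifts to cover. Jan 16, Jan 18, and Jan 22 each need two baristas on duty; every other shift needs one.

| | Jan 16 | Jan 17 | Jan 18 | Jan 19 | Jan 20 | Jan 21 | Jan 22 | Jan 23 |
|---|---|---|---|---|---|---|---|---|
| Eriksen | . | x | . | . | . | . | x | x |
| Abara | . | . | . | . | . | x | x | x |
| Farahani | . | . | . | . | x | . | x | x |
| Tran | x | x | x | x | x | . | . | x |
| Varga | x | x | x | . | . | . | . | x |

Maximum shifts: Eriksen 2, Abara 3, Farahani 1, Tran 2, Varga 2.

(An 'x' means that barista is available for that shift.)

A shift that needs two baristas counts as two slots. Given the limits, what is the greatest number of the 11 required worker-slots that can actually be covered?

10

Total capacity across all baristas is 2+3+1+2+2 = 10, and 11 slots are needed, so at most 10 can be filled.
An assignment achieving 10: Jan 16→Tran+Varga, Jan 17→Eriksen, Jan 18→Varga, Jan 19→Tran, Jan 20→Farahani, Jan 21→Abara, Jan 22→Eriksen+Abara, Jan 23→Abara.
Loads: Eriksen 2/2, Abara 3/3, Farahani 1/1, Tran 2/2, Varga 2/2.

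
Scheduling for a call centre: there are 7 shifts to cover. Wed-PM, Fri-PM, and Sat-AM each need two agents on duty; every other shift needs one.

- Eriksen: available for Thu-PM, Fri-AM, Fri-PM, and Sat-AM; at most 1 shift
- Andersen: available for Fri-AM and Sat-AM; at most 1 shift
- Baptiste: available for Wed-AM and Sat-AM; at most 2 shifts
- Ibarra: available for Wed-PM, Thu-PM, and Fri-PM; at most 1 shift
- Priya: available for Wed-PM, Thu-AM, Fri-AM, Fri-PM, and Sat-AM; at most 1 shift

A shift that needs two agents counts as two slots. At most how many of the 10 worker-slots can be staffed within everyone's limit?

Total capacity across all agents is 1+1+2+1+1 = 6, and 10 slots are needed, so at most 6 can be filled.
An assignment achieving 6: Wed-AM→Baptiste, Wed-PM→Ibarra, Thu-AM→Priya, Thu-PM→Eriksen, Fri-AM→Andersen, Sat-AM→Baptiste.
Loads: Eriksen 1/1, Andersen 1/1, Baptiste 2/2, Ibarra 1/1, Priya 1/1.

6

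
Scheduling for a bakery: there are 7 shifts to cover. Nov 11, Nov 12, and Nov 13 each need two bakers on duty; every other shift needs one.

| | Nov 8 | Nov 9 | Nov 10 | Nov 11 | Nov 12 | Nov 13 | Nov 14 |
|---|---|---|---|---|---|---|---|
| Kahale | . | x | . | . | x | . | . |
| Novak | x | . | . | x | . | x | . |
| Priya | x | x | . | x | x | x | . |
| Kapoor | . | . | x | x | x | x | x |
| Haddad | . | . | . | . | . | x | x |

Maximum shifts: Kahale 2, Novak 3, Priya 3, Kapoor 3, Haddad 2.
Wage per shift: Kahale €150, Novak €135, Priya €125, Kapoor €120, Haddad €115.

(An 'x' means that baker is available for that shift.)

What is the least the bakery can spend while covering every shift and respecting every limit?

Nov 10 can only be covered by Kapoor, so that assignment is forced.
Picking the cheapest available baker for each shift independently would cost €1210, but that ignores the shift limits.
An optimal schedule: Nov 8→Priya, Nov 9→Priya, Nov 10→Kapoor, Nov 11→Kapoor+Novak, Nov 12→Kapoor+Priya, Nov 13→Haddad+Novak, Nov 14→Haddad.
Total: 125 + 125 + 120 + 120 + 135 + 120 + 125 + 115 + 135 + 115 = €1235.

€1235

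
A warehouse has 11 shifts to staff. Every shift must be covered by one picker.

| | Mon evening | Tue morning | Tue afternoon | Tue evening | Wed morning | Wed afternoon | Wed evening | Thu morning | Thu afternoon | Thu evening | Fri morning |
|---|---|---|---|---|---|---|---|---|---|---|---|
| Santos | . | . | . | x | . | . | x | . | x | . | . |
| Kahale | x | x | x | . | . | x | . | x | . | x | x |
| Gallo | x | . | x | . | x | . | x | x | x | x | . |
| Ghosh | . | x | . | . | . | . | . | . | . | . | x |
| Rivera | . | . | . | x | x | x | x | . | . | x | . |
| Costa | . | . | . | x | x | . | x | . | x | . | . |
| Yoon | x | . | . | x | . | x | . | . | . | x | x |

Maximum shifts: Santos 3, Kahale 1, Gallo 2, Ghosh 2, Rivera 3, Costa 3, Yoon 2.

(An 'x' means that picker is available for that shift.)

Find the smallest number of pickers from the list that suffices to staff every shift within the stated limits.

11 slots to fill and no one can take more than 3, so at least ⌈11/3⌉ = 4 pickers are needed.
No set of 4 pickers can cover every shift (each such set leaves at least one shift with no one available or exceeds a cap).
Santos, Kahale, Gallo, Ghosh, and Rivera alone can cover everything: Mon evening→Kahale, Tue morning→Ghosh, Tue afternoon→Gallo, Tue evening→Santos, Wed morning→Rivera, Wed afternoon→Rivera, Wed evening→Santos, Thu morning→Gallo, Thu afternoon→Santos, Thu evening→Rivera, Fri morning→Ghosh.

5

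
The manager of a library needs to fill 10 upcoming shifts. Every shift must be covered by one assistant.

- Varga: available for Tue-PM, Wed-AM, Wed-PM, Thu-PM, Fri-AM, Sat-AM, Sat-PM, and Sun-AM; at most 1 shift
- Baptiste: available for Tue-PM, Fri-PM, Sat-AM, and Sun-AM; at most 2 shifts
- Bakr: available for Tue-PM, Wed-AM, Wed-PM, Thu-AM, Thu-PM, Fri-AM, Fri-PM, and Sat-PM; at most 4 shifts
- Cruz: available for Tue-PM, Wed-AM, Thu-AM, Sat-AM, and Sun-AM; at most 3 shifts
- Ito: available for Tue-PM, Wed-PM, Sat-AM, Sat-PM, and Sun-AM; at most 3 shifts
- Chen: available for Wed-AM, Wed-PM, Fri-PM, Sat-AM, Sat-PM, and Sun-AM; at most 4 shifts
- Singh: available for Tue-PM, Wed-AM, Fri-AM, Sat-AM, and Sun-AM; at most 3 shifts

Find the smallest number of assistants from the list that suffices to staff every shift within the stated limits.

10 slots to fill and no one can take more than 4, so at least ⌈10/4⌉ = 3 assistants are needed.
Baptiste, Bakr, and Chen alone can cover everything: Tue-PM→Baptiste, Wed-AM→Bakr, Wed-PM→Chen, Thu-AM→Bakr, Thu-PM→Bakr, Fri-AM→Bakr, Fri-PM→Chen, Sat-AM→Baptiste, Sat-PM→Chen, Sun-AM→Chen.

3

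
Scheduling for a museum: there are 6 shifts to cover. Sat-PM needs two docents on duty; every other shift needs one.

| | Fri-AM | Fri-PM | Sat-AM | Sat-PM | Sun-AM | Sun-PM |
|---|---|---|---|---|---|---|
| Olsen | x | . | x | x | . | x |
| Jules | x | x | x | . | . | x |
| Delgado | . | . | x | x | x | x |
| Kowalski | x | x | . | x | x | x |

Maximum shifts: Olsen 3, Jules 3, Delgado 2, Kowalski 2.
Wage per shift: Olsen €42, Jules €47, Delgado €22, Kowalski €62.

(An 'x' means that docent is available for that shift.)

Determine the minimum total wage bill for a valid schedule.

€264

Picking the cheapest available docent for each shift independently would cost €219, but that ignores the shift limits.
An optimal schedule: Fri-AM→Olsen, Fri-PM→Jules, Sat-AM→Olsen, Sat-PM→Olsen+Delgado, Sun-AM→Delgado, Sun-PM→Jules.
Total: 42 + 47 + 42 + 42 + 22 + 22 + 47 = €264.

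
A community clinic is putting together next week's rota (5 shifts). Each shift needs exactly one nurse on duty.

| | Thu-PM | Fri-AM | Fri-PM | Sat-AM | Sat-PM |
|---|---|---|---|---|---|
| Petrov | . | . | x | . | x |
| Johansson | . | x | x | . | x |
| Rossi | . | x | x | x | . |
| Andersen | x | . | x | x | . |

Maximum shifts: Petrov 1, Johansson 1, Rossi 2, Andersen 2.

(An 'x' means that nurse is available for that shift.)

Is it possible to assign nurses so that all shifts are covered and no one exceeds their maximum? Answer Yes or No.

Thu-PM can only be covered by Andersen, so that assignment is forced.
One valid schedule: Thu-PM→Andersen, Fri-AM→Johansson, Fri-PM→Rossi, Sat-AM→Rossi, Sat-PM→Petrov.
Loads: Petrov 1/1, Johansson 1/1, Rossi 2/2, Andersen 1/2 — all within limits.

Yes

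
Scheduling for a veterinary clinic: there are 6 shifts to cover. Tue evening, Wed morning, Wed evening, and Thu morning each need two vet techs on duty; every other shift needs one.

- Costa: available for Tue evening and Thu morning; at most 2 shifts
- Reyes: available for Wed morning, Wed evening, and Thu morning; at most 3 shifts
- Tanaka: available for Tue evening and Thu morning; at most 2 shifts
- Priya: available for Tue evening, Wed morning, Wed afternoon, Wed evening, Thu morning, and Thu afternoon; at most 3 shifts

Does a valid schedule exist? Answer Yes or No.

No

Total capacity is 10 and 10 slots are needed, so capacity alone doesn't rule it out.
Shifts {Wed morning, Wed afternoon, Wed evening, Thu afternoon} need 6 worker-slots in total, but the vet techs available for any of those shifts (Reyes and Priya) can supply at most 5 among them. So no valid schedule exists.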